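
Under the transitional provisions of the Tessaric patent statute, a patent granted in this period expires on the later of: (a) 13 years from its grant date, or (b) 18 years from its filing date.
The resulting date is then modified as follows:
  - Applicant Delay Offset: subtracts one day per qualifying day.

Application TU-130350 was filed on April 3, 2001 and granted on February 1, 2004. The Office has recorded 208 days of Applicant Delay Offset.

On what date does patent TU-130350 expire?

2018-09-07

(a) grant + 13 years → 1 February 2017.
(b) filing + 18 years → 3 April 2019.
Later of the two: 3 April 2019.
Applicant Delay Offset: −208 days → 7 September 2018.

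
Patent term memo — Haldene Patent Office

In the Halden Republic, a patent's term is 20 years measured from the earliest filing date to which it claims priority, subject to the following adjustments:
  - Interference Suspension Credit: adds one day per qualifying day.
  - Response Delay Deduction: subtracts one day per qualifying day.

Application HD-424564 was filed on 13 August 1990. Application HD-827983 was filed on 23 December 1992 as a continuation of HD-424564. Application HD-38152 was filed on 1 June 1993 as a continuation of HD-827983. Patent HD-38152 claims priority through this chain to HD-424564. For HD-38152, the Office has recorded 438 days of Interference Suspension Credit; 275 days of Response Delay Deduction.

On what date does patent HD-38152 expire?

January 23, 2011

Earliest priority filing: 13 August 1990.
Base term: 13 August 1990 + 20 years → 13 August 2010.
Interference Suspension Credit: +438 days → 25 October 2011.
Response Delay Deduction: −275 days → 23 January 2011.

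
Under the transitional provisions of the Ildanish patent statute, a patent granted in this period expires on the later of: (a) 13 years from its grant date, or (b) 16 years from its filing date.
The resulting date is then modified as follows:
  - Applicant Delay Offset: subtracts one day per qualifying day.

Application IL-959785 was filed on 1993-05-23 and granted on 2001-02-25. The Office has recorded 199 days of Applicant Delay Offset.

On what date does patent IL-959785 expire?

August 10, 2013

(a) grant + 13 years → 25 February 2014.
(b) filing + 16 years → 23 May 2009.
Later of the two: 25 February 2014.
Applicant Delay Offset: −199 days → 10 August 2013.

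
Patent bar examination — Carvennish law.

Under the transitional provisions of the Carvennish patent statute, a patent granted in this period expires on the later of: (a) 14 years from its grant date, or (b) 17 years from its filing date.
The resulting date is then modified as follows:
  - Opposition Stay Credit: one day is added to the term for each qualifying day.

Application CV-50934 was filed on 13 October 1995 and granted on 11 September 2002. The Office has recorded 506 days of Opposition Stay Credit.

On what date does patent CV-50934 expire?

(a) grant + 14 years → 11 September 2016.
(b) filing + 17 years → 13 October 2012.
Later of the two: 11 September 2016.
Opposition Stay Credit: +506 days → 30 January 2018.

January 30, 2018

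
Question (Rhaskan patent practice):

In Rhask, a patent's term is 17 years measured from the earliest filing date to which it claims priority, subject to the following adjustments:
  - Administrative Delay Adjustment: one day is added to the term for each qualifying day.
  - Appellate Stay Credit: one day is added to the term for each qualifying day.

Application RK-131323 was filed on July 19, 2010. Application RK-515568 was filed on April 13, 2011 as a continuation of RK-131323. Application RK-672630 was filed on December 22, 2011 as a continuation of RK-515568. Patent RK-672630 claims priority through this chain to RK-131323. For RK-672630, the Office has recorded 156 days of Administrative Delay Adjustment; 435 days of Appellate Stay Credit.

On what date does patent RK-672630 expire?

2029-03-01

Earliest priority filing: 19 July 2010.
Base term: 19 July 2010 + 17 years → 19 July 2027.
Administrative Delay Adjustment: +156 days → 22 December 2027.
Appellate Stay Credit: +435 days → 1 March 2029.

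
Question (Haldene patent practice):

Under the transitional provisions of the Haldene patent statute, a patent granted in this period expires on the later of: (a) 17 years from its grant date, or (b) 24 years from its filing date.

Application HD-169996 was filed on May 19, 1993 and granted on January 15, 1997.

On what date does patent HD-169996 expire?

May 19, 2017

(a) grant + 17 years → 15 January 2014.
(b) filing + 24 years → 19 May 2017.
Later of the two: 19 May 2017.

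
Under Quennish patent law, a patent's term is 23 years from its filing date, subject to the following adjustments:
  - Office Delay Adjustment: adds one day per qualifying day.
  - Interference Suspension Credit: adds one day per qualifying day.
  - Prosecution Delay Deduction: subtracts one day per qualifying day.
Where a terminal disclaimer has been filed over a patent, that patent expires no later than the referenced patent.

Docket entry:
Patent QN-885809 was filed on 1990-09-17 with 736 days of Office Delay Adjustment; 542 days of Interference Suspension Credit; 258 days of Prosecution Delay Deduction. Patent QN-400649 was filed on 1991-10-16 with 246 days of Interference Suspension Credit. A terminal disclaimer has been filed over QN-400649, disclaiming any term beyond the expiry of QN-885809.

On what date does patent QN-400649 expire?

Natural term of QN-400649:
  Base: filing + 23 years → 16 October 2014.
  Interference Suspension Credit: +246 days → 19 June 2015.
Expiry of referenced patent QN-885809:
  Base: filing + 23 years → 17 September 2013.
  Office Delay Adjustment: +736 days → 23 September 2015.
  Interference Suspension Credit: +542 days → 18 March 2017.
  Prosecution Delay Deduction: −258 days → 3 July 2016.
Terminal disclaimer: QN-400649 expires on the earlier of 19 June 2015 and 3 July 2016.

June 19, 2015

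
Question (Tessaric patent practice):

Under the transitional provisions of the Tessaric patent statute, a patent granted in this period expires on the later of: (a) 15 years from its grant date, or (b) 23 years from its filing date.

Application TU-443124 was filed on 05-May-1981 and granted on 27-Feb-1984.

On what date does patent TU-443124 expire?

May 5, 2004

(a) grant + 15 years → 27 February 1999.
(b) filing + 23 years → 5 May 2004.
Later of the two: 5 May 2004.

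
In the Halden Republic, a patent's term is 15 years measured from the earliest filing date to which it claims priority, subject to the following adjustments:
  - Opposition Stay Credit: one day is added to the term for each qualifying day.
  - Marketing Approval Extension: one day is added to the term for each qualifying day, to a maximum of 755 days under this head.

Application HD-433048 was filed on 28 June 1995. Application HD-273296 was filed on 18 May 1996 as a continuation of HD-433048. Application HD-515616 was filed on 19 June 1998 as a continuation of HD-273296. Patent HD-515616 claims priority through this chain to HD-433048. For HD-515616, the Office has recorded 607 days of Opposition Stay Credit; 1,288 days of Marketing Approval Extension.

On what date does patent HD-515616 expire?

Earliest priority filing: 28 June 1995.
Base term: 28 June 1995 + 15 years → 28 June 2010.
Opposition Stay Credit: +607 days → 25 February 2012.
Marketing Approval Extension: 1288 days claimed exceeds the 755-day cap, so +755 days → 21 March 2014.

March 21, 2014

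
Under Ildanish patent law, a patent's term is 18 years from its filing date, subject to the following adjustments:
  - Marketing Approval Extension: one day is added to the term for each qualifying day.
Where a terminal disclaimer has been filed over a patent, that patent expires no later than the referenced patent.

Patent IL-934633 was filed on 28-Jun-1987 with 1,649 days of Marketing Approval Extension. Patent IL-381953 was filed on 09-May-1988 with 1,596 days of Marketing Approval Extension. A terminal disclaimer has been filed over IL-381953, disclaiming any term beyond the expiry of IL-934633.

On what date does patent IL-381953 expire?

2010-01-02

Natural term of IL-381953:
  Base: filing + 18 years → 9 May 2006.
  Marketing Approval Extension: +1596 days → 21 September 2010.
Expiry of referenced patent IL-934633:
  Base: filing + 18 years → 28 June 2005.
  Marketing Approval Extension: +1649 days → 2 January 2010.
Terminal disclaimer: IL-381953 expires on the earlier of 21 September 2010 and 2 January 2010.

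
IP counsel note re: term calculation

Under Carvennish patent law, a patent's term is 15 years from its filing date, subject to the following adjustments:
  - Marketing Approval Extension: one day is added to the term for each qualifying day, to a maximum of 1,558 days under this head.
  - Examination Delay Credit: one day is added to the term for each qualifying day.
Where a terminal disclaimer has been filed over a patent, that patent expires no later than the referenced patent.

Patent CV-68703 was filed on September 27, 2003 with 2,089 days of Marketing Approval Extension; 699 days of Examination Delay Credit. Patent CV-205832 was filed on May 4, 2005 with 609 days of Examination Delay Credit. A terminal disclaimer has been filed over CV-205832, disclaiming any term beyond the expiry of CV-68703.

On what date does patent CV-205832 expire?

January 3, 2022

Natural term of CV-205832:
  Base: filing + 15 years → 4 May 2020.
  Examination Delay Credit: +609 days → 3 January 2022.
Expiry of referenced patent CV-68703:
  Base: filing + 15 years → 27 September 2018.
  Marketing Approval Extension: 2089 days claimed exceeds the 1558-day cap, so +1558 days → 2 January 2023.
  Examination Delay Credit: +699 days → 1 December 2024.
Terminal disclaimer: CV-205832 expires on the earlier of 3 January 2022 and 1 December 2024.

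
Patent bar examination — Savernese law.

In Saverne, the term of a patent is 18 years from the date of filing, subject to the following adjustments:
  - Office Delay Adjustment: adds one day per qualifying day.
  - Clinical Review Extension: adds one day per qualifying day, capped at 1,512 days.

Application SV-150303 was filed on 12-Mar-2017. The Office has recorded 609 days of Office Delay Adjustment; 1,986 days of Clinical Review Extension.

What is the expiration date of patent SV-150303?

Base term: filing date + 18 years → 12 March 2035.
Office Delay Adjustment: +609 days → 10 November 2036.
Clinical Review Extension: 1986 days claimed exceeds the 1512-day cap, so +1512 days → 31 December 2040.

December 31, 2040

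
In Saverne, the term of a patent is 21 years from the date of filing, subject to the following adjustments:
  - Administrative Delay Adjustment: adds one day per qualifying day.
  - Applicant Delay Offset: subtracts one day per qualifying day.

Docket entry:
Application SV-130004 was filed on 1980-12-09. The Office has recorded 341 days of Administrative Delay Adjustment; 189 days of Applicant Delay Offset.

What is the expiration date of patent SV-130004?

Base term: filing date + 21 years → 9 December 2001.
Administrative Delay Adjustment: +341 days → 15 November 2002.
Applicant Delay Offset: −189 days → 10 May 2002.

May 10, 2002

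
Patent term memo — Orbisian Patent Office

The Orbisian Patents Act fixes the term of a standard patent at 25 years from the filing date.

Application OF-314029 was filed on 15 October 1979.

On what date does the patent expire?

Filing date + 25 years → 15 October 2004.

2004-10-15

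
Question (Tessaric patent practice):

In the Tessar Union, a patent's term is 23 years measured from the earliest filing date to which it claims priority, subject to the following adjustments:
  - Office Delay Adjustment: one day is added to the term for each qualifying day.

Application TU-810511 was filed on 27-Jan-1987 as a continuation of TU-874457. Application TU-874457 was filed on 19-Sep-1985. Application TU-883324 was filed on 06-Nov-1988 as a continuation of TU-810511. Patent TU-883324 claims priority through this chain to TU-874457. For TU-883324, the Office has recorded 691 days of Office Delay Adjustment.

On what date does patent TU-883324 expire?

Earliest priority filing: 19 September 1985.
Base term: 19 September 1985 + 23 years → 19 September 2008.
Office Delay Adjustment: +691 days → 11 August 2010.

August 11, 2010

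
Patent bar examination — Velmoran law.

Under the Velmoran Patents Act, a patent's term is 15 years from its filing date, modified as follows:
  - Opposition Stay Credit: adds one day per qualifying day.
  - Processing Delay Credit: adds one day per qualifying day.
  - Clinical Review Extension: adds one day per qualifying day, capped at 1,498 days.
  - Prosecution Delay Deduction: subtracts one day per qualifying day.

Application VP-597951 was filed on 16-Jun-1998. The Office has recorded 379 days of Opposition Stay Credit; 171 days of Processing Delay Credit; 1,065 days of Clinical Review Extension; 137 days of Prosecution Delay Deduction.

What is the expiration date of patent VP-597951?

2017-07-03

Base term: filing date + 15 years → 16 June 2013.
Opposition Stay Credit: +379 days → 30 June 2014.
Processing Delay Credit: +171 days → 18 December 2014.
Clinical Review Extension: 1065 days (within the 1498-day cap) → +1065 days → 17 November 2017.
Prosecution Delay Deduction: −137 days → 3 July 2017.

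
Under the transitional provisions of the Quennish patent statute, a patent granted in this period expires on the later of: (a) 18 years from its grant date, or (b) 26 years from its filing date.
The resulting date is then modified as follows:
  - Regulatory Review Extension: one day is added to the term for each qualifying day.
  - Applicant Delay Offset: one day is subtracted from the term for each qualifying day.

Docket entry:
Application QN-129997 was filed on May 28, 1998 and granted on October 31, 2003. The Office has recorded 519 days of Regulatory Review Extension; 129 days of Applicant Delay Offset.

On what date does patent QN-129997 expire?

(a) grant + 18 years → 31 October 2021.
(b) filing + 26 years → 28 May 2024.
Later of the two: 28 May 2024.
Regulatory Review Extension: +519 days → 29 October 2025.
Applicant Delay Offset: −129 days → 22 June 2025.

June 22, 2025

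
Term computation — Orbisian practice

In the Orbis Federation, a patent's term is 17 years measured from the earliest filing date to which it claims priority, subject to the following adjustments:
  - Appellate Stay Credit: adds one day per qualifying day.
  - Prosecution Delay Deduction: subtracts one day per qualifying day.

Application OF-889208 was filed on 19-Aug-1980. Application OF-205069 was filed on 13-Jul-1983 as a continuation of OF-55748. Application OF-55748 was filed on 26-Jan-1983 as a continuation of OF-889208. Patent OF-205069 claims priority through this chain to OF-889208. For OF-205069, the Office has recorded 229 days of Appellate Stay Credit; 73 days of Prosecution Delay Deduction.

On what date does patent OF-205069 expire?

1998-01-22

Earliest priority filing: 19 August 1980.
Base term: 19 August 1980 + 17 years → 19 August 1997.
Appellate Stay Credit: +229 days → 5 April 1998.
Prosecution Delay Deduction: −73 days → 22 January 1998.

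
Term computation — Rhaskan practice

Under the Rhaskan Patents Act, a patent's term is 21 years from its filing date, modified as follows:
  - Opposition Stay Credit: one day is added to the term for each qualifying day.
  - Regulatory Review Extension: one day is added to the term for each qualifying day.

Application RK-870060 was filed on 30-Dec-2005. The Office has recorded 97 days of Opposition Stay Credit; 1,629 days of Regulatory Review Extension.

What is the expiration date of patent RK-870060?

Base term: filing date + 21 years → 30 December 2026.
Opposition Stay Credit: +97 days → 6 April 2027.
Regulatory Review Extension: +1629 days → 21 September 2031.

2031-09-21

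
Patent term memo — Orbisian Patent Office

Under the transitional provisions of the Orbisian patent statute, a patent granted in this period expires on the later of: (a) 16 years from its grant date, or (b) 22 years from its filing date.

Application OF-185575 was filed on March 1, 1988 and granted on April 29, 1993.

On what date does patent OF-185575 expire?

(a) grant + 16 years → 29 April 2009.
(b) filing + 22 years → 1 March 2010.
Later of the two: 1 March 2010.

March 1, 2010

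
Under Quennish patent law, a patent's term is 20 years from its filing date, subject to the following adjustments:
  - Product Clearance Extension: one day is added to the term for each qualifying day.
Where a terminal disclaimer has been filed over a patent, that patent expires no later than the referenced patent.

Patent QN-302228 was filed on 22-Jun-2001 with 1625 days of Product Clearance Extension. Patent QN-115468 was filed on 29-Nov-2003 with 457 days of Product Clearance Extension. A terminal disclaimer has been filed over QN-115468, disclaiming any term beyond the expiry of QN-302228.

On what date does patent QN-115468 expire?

Natural term of QN-115468:
  Base: filing + 20 years → 29 November 2023.
  Product Clearance Extension: +457 days → 28 February 2025.
Expiry of referenced patent QN-302228:
  Base: filing + 20 years → 22 June 2021.
  Product Clearance Extension: +1625 days → 3 December 2025.
Terminal disclaimer: QN-115468 expires on the earlier of 28 February 2025 and 3 December 2025.

2025-02-28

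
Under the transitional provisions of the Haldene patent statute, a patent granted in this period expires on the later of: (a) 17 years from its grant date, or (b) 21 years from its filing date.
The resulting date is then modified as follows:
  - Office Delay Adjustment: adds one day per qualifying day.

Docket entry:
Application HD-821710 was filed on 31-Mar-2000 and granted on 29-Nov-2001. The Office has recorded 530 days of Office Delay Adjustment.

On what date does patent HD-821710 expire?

(a) grant + 17 years → 29 November 2018.
(b) filing + 21 years → 31 March 2021.
Later of the two: 31 March 2021.
Office Delay Adjustment: +530 days → 12 September 2022.

September 12, 2022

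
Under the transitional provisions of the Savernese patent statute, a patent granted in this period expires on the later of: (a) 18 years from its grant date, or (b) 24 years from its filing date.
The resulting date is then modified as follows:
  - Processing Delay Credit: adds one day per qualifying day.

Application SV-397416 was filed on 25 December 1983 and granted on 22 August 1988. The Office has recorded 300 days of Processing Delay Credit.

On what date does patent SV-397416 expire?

2008-10-20

(a) grant + 18 years → 22 August 2006.
(b) filing + 24 years → 25 December 2007.
Later of the two: 25 December 2007.
Processing Delay Credit: +300 days → 20 October 2008.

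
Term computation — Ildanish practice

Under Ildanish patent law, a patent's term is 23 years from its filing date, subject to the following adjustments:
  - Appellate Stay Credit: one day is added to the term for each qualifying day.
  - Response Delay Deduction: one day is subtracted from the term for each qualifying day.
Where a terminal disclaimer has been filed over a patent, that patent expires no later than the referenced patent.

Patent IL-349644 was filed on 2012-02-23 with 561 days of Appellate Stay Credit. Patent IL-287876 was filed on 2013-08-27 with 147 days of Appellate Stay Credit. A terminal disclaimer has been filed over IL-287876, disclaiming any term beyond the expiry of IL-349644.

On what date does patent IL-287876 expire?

Natural term of IL-287876:
  Base: filing + 23 years → 27 August 2036.
  Appellate Stay Credit: +147 days → 21 January 2037.
Expiry of referenced patent IL-349644:
  Base: filing + 23 years → 23 February 2035.
  Appellate Stay Credit: +561 days → 6 September 2036.
Terminal disclaimer: IL-287876 expires on the earlier of 21 January 2037 and 6 September 2036.

2036-09-06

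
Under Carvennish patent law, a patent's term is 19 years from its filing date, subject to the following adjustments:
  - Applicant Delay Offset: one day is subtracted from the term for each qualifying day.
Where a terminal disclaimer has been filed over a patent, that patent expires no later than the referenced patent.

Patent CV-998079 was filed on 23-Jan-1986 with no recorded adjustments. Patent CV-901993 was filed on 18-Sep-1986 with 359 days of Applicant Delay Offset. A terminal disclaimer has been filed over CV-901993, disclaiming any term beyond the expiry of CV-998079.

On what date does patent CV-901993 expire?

Natural term of CV-901993:
  Base: filing + 19 years → 18 September 2005.
  Applicant Delay Offset: −359 days → 24 September 2004.
Expiry of referenced patent CV-998079:
  Base: filing + 19 years → 23 January 2005.
Terminal disclaimer: CV-901993 expires on the earlier of 24 September 2004 and 23 January 2005.

September 24, 2004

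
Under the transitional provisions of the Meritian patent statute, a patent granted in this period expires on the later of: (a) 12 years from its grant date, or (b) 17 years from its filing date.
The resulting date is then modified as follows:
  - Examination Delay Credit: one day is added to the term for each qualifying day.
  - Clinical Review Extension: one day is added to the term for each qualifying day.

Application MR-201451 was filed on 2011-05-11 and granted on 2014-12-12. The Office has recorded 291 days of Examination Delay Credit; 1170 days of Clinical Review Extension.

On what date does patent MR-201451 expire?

2032-05-11

(a) grant + 12 years → 12 December 2026.
(b) filing + 17 years → 11 May 2028.
Later of the two: 11 May 2028.
Examination Delay Credit: +291 days → 26 February 2029.
Clinical Review Extension: +1170 days → 11 May 2032.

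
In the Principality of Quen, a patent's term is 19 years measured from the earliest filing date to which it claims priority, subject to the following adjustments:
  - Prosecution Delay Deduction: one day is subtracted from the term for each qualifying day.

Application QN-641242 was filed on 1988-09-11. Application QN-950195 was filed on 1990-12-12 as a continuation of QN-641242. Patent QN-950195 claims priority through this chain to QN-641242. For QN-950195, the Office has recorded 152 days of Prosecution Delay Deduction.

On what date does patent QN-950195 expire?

Earliest priority filing: 11 September 1988.
Base term: 11 September 1988 + 19 years → 11 September 2007.
Prosecution Delay Deduction: −152 days → 12 April 2007.

April 12, 2007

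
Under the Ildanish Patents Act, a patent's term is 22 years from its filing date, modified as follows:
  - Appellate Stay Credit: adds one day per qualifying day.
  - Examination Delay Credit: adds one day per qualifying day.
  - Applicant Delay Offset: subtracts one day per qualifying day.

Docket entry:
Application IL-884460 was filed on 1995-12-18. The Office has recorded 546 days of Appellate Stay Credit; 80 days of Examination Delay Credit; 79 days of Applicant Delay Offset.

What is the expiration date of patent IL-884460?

Base term: filing date + 22 years → 18 December 2017.
Appellate Stay Credit: +546 days → 17 June 2019.
Examination Delay Credit: +80 days → 5 September 2019.
Applicant Delay Offset: −79 days → 18 June 2019.

2019-06-18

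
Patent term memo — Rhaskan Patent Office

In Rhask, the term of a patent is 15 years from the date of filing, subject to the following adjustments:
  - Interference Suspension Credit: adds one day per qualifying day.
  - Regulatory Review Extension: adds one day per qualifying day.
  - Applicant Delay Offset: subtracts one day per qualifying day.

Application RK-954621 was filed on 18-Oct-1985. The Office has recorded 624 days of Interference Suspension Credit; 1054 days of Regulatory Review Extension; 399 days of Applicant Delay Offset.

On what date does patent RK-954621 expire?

Base term: filing date + 15 years → 18 October 2000.
Interference Suspension Credit: +624 days → 4 July 2002.
Regulatory Review Extension: +1054 days → 23 May 2005.
Applicant Delay Offset: −399 days → 19 April 2004.

April 19, 2004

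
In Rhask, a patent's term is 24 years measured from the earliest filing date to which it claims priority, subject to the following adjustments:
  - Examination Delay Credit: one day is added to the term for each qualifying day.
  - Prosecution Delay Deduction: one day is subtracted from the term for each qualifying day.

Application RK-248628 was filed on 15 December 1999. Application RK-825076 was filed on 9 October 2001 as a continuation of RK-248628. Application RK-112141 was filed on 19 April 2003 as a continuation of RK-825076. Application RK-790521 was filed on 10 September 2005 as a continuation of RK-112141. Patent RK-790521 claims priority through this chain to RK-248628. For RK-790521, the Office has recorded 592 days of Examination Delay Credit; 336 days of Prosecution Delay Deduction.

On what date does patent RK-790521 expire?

August 27, 2024

Earliest priority filing: 15 December 1999.
Base term: 15 December 1999 + 24 years → 15 December 2023.
Examination Delay Credit: +592 days → 29 July 2025.
Prosecution Delay Deduction: −336 days → 27 August 2024.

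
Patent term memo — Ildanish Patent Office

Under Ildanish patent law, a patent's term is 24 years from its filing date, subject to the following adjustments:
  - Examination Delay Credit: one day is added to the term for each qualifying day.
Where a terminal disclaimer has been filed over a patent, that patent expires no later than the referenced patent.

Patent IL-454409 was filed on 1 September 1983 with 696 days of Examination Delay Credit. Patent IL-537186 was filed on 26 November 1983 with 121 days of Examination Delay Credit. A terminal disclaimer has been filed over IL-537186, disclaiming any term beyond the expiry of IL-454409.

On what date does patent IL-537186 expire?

March 26, 2008

Natural term of IL-537186:
  Base: filing + 24 years → 26 November 2007.
  Examination Delay Credit: +121 days → 26 March 2008.
Expiry of referenced patent IL-454409:
  Base: filing + 24 years → 1 September 2007.
  Examination Delay Credit: +696 days → 28 July 2009.
Terminal disclaimer: IL-537186 expires on the earlier of 26 March 2008 and 28 July 2009.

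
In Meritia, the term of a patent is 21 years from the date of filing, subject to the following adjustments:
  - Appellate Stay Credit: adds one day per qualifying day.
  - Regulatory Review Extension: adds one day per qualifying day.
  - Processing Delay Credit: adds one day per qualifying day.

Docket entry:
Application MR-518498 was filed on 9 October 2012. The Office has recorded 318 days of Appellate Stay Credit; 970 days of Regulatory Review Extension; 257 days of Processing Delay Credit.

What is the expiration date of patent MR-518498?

Base term: filing date + 21 years → 9 October 2033.
Appellate Stay Credit: +318 days → 23 August 2034.
Regulatory Review Extension: +970 days → 19 April 2037.
Processing Delay Credit: +257 days → 1 January 2038.

2038-01-01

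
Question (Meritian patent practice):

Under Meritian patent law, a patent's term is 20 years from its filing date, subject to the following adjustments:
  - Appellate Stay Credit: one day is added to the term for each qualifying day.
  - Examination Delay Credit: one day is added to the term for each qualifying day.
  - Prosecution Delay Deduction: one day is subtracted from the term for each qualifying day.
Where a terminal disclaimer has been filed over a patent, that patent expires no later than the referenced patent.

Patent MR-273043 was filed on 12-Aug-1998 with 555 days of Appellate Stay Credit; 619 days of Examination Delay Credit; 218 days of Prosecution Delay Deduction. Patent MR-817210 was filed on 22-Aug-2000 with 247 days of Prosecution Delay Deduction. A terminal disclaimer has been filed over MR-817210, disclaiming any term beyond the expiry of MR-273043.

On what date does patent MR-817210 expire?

2019-12-19

Natural term of MR-817210:
  Base: filing + 20 years → 22 August 2020.
  Prosecution Delay Deduction: −247 days → 19 December 2019.
Expiry of referenced patent MR-273043:
  Base: filing + 20 years → 12 August 2018.
  Appellate Stay Credit: +555 days → 18 February 2020.
  Examination Delay Credit: +619 days → 29 October 2021.
  Prosecution Delay Deduction: −218 days → 25 March 2021.
Terminal disclaimer: MR-817210 expires on the earlier of 19 December 2019 and 25 March 2021.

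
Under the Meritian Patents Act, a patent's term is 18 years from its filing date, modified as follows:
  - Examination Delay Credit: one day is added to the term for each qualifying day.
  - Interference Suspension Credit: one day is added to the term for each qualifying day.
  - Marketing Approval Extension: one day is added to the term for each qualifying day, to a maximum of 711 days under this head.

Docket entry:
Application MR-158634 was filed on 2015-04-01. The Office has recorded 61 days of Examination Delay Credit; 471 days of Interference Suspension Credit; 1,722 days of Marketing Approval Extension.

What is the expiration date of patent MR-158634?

August 26, 2036

Base term: filing date + 18 years → 1 April 2033.
Examination Delay Credit: +61 days → 1 June 2033.
Interference Suspension Credit: +471 days → 15 September 2034.
Marketing Approval Extension: 1722 days claimed exceeds the 711-day cap, so +711 days → 26 August 2036.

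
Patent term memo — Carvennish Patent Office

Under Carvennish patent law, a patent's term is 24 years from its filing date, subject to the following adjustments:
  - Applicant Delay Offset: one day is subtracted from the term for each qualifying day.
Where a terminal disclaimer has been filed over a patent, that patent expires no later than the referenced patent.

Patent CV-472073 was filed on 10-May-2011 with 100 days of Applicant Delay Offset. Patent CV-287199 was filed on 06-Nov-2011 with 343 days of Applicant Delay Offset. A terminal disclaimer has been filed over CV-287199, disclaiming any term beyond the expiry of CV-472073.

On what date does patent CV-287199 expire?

2034-11-28

Natural term of CV-287199:
  Base: filing + 24 years → 6 November 2035.
  Applicant Delay Offset: −343 days → 28 November 2034.
Expiry of referenced patent CV-472073:
  Base: filing + 24 years → 10 May 2035.
  Applicant Delay Offset: −100 days → 30 January 2035.
Terminal disclaimer: CV-287199 expires on the earlier of 28 November 2034 and 30 January 2035.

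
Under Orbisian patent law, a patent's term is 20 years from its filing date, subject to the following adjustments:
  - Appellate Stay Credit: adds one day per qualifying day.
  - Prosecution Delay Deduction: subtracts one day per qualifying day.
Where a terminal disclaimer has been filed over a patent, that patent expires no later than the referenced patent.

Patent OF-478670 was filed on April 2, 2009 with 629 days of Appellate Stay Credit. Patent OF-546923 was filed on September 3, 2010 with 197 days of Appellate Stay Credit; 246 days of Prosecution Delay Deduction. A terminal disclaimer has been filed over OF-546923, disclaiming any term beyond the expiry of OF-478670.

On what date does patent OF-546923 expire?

2030-07-16

Natural term of OF-546923:
  Base: filing + 20 years → 3 September 2030.
  Appellate Stay Credit: +197 days → 19 March 2031.
  Prosecution Delay Deduction: −246 days → 16 July 2030.
Expiry of referenced patent OF-478670:
  Base: filing + 20 years → 2 April 2029.
  Appellate Stay Credit: +629 days → 22 December 2030.
Terminal disclaimer: OF-546923 expires on the earlier of 16 July 2030 and 22 December 2030.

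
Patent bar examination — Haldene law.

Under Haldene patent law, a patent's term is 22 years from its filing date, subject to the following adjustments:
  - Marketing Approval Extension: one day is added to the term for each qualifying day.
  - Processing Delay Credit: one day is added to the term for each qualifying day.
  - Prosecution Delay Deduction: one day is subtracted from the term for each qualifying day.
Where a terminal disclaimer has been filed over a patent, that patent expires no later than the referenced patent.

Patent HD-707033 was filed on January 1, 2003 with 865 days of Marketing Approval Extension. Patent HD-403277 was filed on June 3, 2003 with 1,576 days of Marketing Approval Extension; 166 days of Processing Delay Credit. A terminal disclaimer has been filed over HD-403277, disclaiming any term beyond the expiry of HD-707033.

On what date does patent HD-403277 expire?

Natural term of HD-403277:
  Base: filing + 22 years → 3 June 2025.
  Marketing Approval Extension: +1576 days → 26 September 2029.
  Processing Delay Credit: +166 days → 11 March 2030.
Expiry of referenced patent HD-707033:
  Base: filing + 22 years → 1 January 2025.
  Marketing Approval Extension: +865 days → 16 May 2027.
Terminal disclaimer: HD-403277 expires on the earlier of 11 March 2030 and 16 May 2027.

May 16, 2027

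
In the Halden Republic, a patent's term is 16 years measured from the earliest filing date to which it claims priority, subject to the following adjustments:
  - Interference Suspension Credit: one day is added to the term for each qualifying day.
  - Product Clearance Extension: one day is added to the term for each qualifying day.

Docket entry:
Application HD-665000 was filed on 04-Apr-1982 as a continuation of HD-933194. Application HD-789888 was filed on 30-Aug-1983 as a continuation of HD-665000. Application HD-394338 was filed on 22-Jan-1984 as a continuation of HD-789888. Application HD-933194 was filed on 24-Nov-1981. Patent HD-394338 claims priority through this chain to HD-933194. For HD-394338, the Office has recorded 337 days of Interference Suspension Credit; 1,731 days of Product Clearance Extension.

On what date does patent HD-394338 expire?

Earliest priority filing: 24 November 1981.
Base term: 24 November 1981 + 16 years → 24 November 1997.
Interference Suspension Credit: +337 days → 27 October 1998.
Product Clearance Extension: +1731 days → 24 July 2003.

2003-07-24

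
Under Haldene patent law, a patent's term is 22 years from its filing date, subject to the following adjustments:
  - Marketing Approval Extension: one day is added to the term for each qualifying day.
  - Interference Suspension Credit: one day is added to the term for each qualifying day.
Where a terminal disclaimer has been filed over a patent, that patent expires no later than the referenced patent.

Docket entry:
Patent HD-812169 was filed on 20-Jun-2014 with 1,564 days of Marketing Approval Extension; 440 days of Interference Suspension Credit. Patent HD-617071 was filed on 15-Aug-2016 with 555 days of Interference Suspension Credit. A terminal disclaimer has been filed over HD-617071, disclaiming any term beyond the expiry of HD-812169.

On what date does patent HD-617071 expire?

2040-02-21

Natural term of HD-617071:
  Base: filing + 22 years → 15 August 2038.
  Interference Suspension Credit: +555 days → 21 February 2040.
Expiry of referenced patent HD-812169:
  Base: filing + 22 years → 20 June 2036.
  Marketing Approval Extension: +1564 days → 1 October 2040.
  Interference Suspension Credit: +440 days → 15 December 2041.
Terminal disclaimer: HD-617071 expires on the earlier of 21 February 2040 and 15 December 2041.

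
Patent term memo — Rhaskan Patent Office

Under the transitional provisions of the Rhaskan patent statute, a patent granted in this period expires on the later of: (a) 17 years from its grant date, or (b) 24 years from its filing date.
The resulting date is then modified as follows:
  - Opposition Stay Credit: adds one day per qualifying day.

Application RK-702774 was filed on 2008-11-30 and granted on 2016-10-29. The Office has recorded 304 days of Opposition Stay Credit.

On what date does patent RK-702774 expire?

August 29, 2034

(a) grant + 17 years → 29 October 2033.
(b) filing + 24 years → 30 November 2032.
Later of the two: 29 October 2033.
Opposition Stay Credit: +304 days → 29 August 2034.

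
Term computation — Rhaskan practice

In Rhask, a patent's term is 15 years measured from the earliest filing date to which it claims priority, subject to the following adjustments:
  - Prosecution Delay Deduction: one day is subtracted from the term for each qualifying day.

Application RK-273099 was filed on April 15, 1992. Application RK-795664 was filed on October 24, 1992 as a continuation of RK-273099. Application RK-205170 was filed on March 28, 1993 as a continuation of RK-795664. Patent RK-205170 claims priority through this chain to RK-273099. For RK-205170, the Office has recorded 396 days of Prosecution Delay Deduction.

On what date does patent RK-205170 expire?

March 15, 2006

Earliest priority filing: 15 April 1992.
Base term: 15 April 1992 + 15 years → 15 April 2007.
Prosecution Delay Deduction: −396 days → 15 March 2006.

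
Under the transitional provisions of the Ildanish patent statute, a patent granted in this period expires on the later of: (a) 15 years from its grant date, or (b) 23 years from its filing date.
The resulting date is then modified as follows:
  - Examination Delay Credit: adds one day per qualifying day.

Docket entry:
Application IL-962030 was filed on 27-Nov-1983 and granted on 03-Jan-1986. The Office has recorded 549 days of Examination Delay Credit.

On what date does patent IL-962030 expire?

May 29, 2008

(a) grant + 15 years → 3 January 2001.
(b) filing + 23 years → 27 November 2006.
Later of the two: 27 November 2006.
Examination Delay Credit: +549 days → 29 May 2008.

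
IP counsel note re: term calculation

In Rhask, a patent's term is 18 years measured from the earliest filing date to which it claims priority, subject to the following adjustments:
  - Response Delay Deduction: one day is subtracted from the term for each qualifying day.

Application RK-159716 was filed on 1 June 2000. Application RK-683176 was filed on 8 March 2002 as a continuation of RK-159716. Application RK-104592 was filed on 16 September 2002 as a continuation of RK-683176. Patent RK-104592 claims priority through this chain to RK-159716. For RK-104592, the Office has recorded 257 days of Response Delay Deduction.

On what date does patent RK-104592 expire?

Earliest priority filing: 1 June 2000.
Base term: 1 June 2000 + 18 years → 1 June 2018.
Response Delay Deduction: −257 days → 17 September 2017.

September 17, 2017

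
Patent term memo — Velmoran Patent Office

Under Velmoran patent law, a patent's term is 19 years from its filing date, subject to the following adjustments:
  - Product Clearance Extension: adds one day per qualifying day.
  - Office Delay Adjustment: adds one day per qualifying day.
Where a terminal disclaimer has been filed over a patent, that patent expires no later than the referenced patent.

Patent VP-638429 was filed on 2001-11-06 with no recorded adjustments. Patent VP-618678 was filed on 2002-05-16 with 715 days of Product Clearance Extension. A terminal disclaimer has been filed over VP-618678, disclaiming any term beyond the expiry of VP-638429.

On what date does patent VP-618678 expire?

2020-11-06

Natural term of VP-618678:
  Base: filing + 19 years → 16 May 2021.
  Product Clearance Extension: +715 days → 1 May 2023.
Expiry of referenced patent VP-638429:
  Base: filing + 19 years → 6 November 2020.
Terminal disclaimer: VP-618678 expires on the earlier of 1 May 2023 and 6 November 2020.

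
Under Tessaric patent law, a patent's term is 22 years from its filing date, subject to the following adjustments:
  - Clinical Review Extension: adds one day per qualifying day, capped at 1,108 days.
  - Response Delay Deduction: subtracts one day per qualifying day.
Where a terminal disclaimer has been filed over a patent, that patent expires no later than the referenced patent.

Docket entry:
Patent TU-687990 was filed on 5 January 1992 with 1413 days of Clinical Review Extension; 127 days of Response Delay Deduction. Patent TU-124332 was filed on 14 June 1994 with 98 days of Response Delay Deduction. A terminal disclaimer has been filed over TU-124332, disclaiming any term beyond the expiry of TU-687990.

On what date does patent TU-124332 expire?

Natural term of TU-124332:
  Base: filing + 22 years → 14 June 2016.
  Response Delay Deduction: −98 days → 8 March 2016.
Expiry of referenced patent TU-687990:
  Base: filing + 22 years → 5 January 2014.
  Clinical Review Extension: 1413 days claimed exceeds the 1108-day cap, so +1108 days → 17 January 2017.
  Response Delay Deduction: −127 days → 12 September 2016.
Terminal disclaimer: TU-124332 expires on the earlier of 8 March 2016 and 12 September 2016.

2016-03-08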